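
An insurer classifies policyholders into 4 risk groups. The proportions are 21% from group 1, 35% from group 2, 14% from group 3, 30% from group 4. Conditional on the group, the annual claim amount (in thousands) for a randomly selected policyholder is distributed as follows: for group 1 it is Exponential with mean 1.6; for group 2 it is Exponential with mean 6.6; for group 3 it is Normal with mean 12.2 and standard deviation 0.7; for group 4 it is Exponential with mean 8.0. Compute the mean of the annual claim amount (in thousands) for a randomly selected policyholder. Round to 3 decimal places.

Component means — 1: 1.6; 2: 6.6; 3: 12.2; 4: 8.
E[X] = 0.21·1.6 + 0.35·6.6 + 0.14·12.2 + 0.3·8 = 6.754.

6.754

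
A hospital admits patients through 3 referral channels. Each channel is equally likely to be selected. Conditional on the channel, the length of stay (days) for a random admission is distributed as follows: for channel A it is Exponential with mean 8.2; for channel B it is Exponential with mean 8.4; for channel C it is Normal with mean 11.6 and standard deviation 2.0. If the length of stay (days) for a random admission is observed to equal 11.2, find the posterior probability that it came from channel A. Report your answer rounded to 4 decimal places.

Likelihoods f(11.2 | ·): A: 0.0311174; B: 0.0313806; C: 0.195521.
Posterior ∝ prior × likelihood. Numerator for A: 0.333333·0.0311174 = 0.0103725.
Normalizing constant: 0.333333·0.0311174 + 0.333333·0.0313806 + 0.333333·0.195521 = 0.0860065.
P(A | observation) = 0.0103725 / 0.0860065 = 0.120601.

0.1206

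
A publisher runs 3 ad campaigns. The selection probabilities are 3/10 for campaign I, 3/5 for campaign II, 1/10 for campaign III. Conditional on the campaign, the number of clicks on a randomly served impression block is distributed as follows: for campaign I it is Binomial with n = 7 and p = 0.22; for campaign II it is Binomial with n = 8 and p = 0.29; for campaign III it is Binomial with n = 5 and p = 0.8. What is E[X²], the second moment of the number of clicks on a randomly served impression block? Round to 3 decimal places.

For each component E[X²] = Var + (mean)², giving I: 3.5728; II: 7.0296; III: 16.8.
Overall E[X²] = 0.3·3.5728 + 0.6·7.0296 + 0.1·16.8 = 6.9696.

6.970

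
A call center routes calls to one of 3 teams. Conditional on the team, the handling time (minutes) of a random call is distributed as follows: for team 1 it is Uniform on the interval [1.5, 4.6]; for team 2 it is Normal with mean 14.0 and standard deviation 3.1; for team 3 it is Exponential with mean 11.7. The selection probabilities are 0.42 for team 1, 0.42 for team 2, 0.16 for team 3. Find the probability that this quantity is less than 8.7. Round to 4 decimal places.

Conditional on each team, P(X < 8.7): 1: 1; 2: 0.0436628; 3: 0.524596.
By total probability, P(X < 8.7) = 0.42·1 + 0.42·0.0436628 + 0.16·0.524596 = 0.522274.

0.5223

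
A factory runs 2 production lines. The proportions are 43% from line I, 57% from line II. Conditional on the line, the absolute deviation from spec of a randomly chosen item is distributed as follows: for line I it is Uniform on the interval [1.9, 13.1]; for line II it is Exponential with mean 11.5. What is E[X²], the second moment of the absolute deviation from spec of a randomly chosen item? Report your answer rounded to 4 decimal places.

179.4474

For each component E[X²] = Var + (mean)², giving I: 66.7033; II: 264.5.
Overall E[X²] = 0.43·66.7033 + 0.57·264.5 = 179.447.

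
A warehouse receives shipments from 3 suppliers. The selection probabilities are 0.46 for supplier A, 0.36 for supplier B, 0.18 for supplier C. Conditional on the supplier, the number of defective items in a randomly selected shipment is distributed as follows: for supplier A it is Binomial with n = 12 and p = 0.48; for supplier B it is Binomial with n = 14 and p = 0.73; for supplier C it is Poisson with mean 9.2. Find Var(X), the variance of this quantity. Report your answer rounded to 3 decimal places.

8.368

Per component, A: μ=5.76, E[X²]=36.1728; B: μ=10.22, E[X²]=107.208; C: μ=9.2, E[X²]=93.84.
E[X] = 0.46·5.76 + 0.36·10.22 + 0.18·9.2 = 7.9848.
E[X²] = 0.46·36.1728 + 0.36·107.208 + 0.18·93.84 = 72.1255.
Var(X) = E[X²] − (E[X])² = 72.1255 − 63.757 = 8.36846.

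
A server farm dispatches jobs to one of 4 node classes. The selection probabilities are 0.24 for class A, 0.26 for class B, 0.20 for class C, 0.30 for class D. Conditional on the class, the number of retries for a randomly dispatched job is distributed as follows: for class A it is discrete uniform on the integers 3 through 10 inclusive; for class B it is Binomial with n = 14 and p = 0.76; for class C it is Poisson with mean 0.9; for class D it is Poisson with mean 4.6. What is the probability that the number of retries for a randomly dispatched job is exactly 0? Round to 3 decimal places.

0.084

Conditional on each class, P(X = 0): A: 0; B: 2.10357e-09; C: 0.40657; D: 0.0100518.
By total probability, P(X = 0) = 0.24·0 + 0.26·2.10357e-09 + 0.2·0.40657 + 0.3·0.0100518 = 0.0843295.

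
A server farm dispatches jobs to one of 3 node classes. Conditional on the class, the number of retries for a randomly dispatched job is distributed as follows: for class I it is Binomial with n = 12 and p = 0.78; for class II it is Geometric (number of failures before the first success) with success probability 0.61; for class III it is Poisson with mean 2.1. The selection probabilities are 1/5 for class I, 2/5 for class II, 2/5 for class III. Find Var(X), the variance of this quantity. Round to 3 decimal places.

Per component, I: μ=9.36, E[X²]=89.6688; II: μ=0.639344, E[X²]=1.45687; III: μ=2.1, E[X²]=6.51.
E[X] = 0.2·9.36 + 0.4·0.639344 + 0.4·2.1 = 2.96774.
E[X²] = 0.2·89.6688 + 0.4·1.45687 + 0.4·6.51 = 21.1205.
Var(X) = E[X²] − (E[X])² = 21.1205 − 8.80747 = 12.313.

12.313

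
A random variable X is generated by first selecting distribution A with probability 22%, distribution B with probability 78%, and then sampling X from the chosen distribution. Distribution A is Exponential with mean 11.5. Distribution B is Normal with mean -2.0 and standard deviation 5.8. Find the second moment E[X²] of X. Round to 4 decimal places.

For each component E[X²] = Var + (mean)², giving A: 264.5; B: 37.64.
Overall E[X²] = 0.22·264.5 + 0.78·37.64 = 87.5492.

87.5492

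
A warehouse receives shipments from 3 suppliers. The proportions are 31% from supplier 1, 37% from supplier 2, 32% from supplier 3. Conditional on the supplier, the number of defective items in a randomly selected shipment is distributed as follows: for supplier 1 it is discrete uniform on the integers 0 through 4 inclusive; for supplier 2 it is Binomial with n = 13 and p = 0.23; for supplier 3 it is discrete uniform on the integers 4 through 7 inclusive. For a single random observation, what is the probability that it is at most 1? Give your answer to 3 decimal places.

0.184

Conditional on each supplier, P(X ≤ 1): 1: 0.4; 2: 0.163334; 3: 0.
By total probability, P(X ≤ 1) = 0.31·0.4 + 0.37·0.163334 + 0.32·0 = 0.184434.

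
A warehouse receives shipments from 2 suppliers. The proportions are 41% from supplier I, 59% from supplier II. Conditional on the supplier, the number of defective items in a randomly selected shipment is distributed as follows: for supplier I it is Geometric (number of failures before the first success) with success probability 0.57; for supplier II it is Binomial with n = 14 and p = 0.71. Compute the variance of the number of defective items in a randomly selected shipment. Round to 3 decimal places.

Per component, I: μ=0.754386, E[X²]=1.89258; II: μ=9.94, E[X²]=101.686.
E[X] = 0.41·0.754386 + 0.59·9.94 = 6.1739.
E[X²] = 0.41·1.89258 + 0.59·101.686 = 60.7708.
Var(X) = E[X²] − (E[X])² = 60.7708 − 38.117 = 22.6538.

22.654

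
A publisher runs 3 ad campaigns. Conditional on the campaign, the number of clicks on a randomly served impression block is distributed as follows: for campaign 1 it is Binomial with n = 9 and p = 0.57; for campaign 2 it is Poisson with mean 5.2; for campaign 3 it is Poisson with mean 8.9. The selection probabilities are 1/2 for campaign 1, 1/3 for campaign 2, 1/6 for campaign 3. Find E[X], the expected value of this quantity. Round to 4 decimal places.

5.7817

Component means — 1: 5.13; 2: 5.2; 3: 8.9.
E[X] = 0.5·5.13 + 0.333333·5.2 + 0.166667·8.9 = 5.78167.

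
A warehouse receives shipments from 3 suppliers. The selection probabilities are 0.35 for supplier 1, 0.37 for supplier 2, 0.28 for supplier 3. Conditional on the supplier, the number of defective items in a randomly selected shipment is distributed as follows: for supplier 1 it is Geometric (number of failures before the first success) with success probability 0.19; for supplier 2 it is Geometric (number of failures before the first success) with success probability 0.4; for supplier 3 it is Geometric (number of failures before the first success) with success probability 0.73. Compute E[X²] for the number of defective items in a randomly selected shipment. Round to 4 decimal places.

For each component E[X²] = Var + (mean)², giving 1: 40.6122; 2: 6; 3: 0.64346.
Overall E[X²] = 0.35·40.6122 + 0.37·6 + 0.28·0.64346 = 16.6144.

16.6144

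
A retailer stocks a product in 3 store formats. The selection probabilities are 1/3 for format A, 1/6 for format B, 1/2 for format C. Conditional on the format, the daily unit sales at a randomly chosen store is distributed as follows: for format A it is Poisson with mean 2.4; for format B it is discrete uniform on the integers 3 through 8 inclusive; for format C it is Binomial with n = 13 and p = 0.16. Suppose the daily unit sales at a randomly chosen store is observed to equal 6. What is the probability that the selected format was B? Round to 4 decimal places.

0.6935

Likelihoods P(X=6 | ·): A: 0.0240784; B: 0.166667; C: 0.00849556.
Posterior ∝ prior × likelihood. Numerator for B: 0.166667·0.166667 = 0.0277778.
Normalizing constant: 0.333333·0.0240784 + 0.166667·0.166667 + 0.5·0.00849556 = 0.0400517.
P(B | observation) = 0.0277778 / 0.0400517 = 0.693548.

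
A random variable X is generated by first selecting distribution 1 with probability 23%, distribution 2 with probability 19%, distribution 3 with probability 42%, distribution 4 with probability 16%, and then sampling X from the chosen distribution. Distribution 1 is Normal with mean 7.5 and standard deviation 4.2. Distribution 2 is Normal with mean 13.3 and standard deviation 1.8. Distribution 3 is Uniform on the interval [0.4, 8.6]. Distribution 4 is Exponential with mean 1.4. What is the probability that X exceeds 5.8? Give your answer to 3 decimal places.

Conditional on each component, P(X > 5.8): 1: 0.657174; 2: 0.999985; 3: 0.341463; 4: 0.0158774.
By total probability, P(X > 5.8) = 0.23·0.657174 + 0.19·0.999985 + 0.42·0.341463 + 0.16·0.0158774 = 0.487102.

0.487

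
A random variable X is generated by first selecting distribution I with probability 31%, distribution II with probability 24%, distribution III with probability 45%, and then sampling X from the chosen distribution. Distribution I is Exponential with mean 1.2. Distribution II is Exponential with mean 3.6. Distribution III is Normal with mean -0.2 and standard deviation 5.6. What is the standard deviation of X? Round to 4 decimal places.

4.4643

Per component, I: μ=1.2, E[X²]=2.88; II: μ=3.6, E[X²]=25.92; III: μ=-0.2, E[X²]=31.4.
E[X] = 0.31·1.2 + 0.24·3.6 + 0.45·-0.2 = 1.146.
E[X²] = 0.31·2.88 + 0.24·25.92 + 0.45·31.4 = 21.2436.
Var(X) = E[X²] − (E[X])² = 21.2436 − 1.31332 = 19.9303.
SD(X) = √19.9303 = 4.46433.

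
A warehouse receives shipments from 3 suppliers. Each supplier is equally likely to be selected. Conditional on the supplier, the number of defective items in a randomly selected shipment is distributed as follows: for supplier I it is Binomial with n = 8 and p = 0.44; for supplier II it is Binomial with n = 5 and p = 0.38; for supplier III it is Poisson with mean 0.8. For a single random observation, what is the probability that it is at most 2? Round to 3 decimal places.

0.636

Conditional on each supplier, P(X ≤ 2): I: 0.237648; II: 0.716509; III: 0.952577.
By total probability, P(X ≤ 2) = 0.333333·0.237648 + 0.333333·0.716509 + 0.333333·0.952577 = 0.635578.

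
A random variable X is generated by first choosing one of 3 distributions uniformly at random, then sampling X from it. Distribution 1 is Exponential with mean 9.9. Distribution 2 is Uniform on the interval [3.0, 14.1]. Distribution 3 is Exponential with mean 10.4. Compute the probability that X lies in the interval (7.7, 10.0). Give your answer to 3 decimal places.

Conditional on each component, P(7.7 < X < 10.0): 1: 0.0952436; 2: 0.207207; 3: 0.0946262.
By total probability, P(7.7 < X < 10.0) = 0.333333·0.0952436 + 0.333333·0.207207 + 0.333333·0.0946262 = 0.132359.

0.132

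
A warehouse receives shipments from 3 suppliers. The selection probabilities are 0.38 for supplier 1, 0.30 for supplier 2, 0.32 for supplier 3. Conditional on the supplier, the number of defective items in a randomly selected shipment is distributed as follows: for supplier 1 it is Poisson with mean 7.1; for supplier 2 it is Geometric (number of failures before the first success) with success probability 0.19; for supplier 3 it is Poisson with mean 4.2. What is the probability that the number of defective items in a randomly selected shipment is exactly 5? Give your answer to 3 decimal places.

Conditional on each supplier, P(X = 5): 1: 0.124057; 2: 0.0662489; 3: 0.163316.
By total probability, P(X = 5) = 0.38·0.124057 + 0.3·0.0662489 + 0.32·0.163316 = 0.119277.

0.119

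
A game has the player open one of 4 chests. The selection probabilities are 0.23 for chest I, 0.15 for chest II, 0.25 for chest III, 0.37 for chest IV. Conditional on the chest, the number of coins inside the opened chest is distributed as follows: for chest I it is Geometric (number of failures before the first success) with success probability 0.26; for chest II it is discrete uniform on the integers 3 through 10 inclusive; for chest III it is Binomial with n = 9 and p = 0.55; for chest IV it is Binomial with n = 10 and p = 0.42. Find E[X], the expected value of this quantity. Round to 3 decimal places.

4.421

Component means — I: 2.84615; II: 6.5; III: 4.95; IV: 4.2.
E[X] = 0.23·2.84615 + 0.15·6.5 + 0.25·4.95 + 0.37·4.2 = 4.42112.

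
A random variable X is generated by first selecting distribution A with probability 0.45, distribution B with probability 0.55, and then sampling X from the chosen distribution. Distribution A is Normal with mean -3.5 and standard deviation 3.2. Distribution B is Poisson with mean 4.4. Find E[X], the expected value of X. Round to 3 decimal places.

0.845

Component means — A: -3.5; B: 4.4.
E[X] = 0.45·-3.5 + 0.55·4.4 = 0.845.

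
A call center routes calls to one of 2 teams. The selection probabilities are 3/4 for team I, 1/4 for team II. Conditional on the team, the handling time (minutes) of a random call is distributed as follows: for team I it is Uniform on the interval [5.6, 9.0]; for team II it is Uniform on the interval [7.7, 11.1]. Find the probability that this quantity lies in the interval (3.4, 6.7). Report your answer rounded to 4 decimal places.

Conditional on each team, P(3.4 < X < 6.7): I: 0.323529; II: 0.
By total probability, P(3.4 < X < 6.7) = 0.75·0.323529 + 0.25·0 = 0.242647.

0.2426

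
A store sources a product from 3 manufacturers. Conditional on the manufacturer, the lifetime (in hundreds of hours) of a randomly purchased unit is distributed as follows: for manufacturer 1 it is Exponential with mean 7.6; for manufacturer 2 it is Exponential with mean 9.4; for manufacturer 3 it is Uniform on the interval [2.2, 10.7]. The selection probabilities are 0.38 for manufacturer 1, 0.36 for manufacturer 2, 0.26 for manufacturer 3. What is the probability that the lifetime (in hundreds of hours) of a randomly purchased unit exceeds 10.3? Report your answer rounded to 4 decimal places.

0.2306

Conditional on each manufacturer, P(X > 10.3): 1: 0.257879; 2: 0.334291; 3: 0.0470588.
By total probability, P(X > 10.3) = 0.38·0.257879 + 0.36·0.334291 + 0.26·0.0470588 = 0.230574.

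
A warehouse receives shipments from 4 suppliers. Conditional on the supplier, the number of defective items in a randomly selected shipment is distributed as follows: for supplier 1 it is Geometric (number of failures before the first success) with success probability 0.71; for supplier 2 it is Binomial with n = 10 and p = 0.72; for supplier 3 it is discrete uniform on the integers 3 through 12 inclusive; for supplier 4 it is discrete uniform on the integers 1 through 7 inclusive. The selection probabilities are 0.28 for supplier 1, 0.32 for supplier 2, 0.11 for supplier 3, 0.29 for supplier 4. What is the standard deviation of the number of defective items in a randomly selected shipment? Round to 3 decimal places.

3.309

Per component, 1: μ=0.408451, E[X²]=0.742115; 2: μ=7.2, E[X²]=53.856; 3: μ=7.5, E[X²]=64.5; 4: μ=4, E[X²]=20.
E[X] = 0.28·0.408451 + 0.32·7.2 + 0.11·7.5 + 0.29·4 = 4.40337.
E[X²] = 0.28·0.742115 + 0.32·53.856 + 0.11·64.5 + 0.29·20 = 30.3367.
Var(X) = E[X²] − (E[X])² = 30.3367 − 19.3896 = 10.9471.
SD(X) = √10.9471 = 3.30864.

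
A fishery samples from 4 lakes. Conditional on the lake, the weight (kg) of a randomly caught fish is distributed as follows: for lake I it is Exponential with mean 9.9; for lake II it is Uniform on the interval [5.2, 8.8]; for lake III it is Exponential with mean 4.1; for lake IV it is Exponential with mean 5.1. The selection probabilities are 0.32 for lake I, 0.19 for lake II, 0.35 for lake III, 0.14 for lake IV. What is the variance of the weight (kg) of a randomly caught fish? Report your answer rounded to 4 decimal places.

Per component, I: μ=9.9, E[X²]=196.02; II: μ=7, E[X²]=50.08; III: μ=4.1, E[X²]=33.62; IV: μ=5.1, E[X²]=52.02.
E[X] = 0.32·9.9 + 0.19·7 + 0.35·4.1 + 0.14·5.1 = 6.647.
E[X²] = 0.32·196.02 + 0.19·50.08 + 0.35·33.62 + 0.14·52.02 = 91.2914.
Var(X) = E[X²] − (E[X])² = 91.2914 − 44.1826 = 47.1088.

47.1088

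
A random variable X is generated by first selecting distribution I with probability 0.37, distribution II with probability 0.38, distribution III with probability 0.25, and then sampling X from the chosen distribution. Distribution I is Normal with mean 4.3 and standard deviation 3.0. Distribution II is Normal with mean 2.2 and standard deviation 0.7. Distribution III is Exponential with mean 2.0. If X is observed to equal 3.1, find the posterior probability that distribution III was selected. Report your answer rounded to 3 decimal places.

Likelihoods f(3.1 | ·): I: 0.122757; II: 0.249376; III: 0.106124.
Posterior ∝ prior × likelihood. Numerator for III: 0.25·0.106124 = 0.026531.
Normalizing constant: 0.37·0.122757 + 0.38·0.249376 + 0.25·0.106124 = 0.166714.
P(III | observation) = 0.026531 / 0.166714 = 0.159141.

0.159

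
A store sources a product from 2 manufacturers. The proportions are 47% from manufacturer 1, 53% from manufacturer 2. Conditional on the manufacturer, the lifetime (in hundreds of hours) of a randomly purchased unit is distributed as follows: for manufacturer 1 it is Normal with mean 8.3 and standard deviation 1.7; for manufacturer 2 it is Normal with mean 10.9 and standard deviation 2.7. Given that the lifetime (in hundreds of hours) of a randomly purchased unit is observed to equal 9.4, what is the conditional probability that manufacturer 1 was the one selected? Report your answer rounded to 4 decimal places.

0.5714

Likelihoods f(9.4 | ·): 1: 0.190346; 2: 0.126627.
Posterior ∝ prior × likelihood. Numerator for 1: 0.47·0.190346 = 0.0894628.
Normalizing constant: 0.47·0.190346 + 0.53·0.126627 = 0.156575.
P(1 | observation) = 0.0894628 / 0.156575 = 0.571374.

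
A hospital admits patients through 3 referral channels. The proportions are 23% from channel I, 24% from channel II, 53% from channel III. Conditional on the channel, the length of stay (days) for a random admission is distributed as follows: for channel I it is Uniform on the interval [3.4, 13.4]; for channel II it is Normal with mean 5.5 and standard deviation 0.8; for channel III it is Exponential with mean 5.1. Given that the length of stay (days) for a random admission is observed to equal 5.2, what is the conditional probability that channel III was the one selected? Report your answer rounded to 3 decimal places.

Likelihoods f(5.2 | ·): I: 0.1; II: 0.464819; III: 0.0707326.
Posterior ∝ prior × likelihood. Numerator for III: 0.53·0.0707326 = 0.0374883.
Normalizing constant: 0.23·0.1 + 0.24·0.464819 + 0.53·0.0707326 = 0.172045.
P(III | observation) = 0.0374883 / 0.172045 = 0.217898.

0.218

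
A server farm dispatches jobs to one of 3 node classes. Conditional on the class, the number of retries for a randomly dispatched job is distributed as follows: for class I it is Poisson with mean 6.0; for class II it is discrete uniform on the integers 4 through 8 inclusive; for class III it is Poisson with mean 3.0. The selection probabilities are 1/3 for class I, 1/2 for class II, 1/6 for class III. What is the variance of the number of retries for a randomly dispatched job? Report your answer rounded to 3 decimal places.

Per component, I: μ=6, E[X²]=42; II: μ=6, E[X²]=38; III: μ=3, E[X²]=12.
E[X] = 0.333333·6 + 0.5·6 + 0.166667·3 = 5.5.
E[X²] = 0.333333·42 + 0.5·38 + 0.166667·12 = 35.
Var(X) = E[X²] − (E[X])² = 35 − 30.25 = 4.75.

4.750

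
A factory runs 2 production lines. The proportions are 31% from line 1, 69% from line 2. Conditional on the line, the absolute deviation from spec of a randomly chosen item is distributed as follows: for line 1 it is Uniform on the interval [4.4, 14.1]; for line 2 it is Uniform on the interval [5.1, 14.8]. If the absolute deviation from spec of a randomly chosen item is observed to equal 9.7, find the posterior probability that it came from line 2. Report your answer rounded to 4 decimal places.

Likelihoods f(9.7 | ·): 1: 0.103093; 2: 0.103093.
Posterior ∝ prior × likelihood. Numerator for 2: 0.69·0.103093 = 0.071134.
Normalizing constant: 0.31·0.103093 + 0.69·0.103093 = 0.103093.
P(2 | observation) = 0.071134 / 0.103093 = 0.69.

0.6900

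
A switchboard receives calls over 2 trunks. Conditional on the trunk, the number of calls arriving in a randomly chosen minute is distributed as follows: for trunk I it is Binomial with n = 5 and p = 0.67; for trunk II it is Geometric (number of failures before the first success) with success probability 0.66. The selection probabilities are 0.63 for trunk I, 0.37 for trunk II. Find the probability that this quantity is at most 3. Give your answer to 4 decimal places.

Conditional on each trunk, P(X ≤ 3): I: 0.532494; II: 0.986637.
By total probability, P(X ≤ 3) = 0.63·0.532494 + 0.37·0.986637 = 0.700527.

0.7005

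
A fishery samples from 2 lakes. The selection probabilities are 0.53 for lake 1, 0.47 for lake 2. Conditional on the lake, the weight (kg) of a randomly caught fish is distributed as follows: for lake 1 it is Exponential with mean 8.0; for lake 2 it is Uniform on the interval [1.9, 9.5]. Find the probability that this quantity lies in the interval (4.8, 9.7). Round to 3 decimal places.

0.424

Conditional on each lake, P(4.8 < X < 9.7): 1: 0.251359; 2: 0.618421.
By total probability, P(4.8 < X < 9.7) = 0.53·0.251359 + 0.47·0.618421 = 0.423878.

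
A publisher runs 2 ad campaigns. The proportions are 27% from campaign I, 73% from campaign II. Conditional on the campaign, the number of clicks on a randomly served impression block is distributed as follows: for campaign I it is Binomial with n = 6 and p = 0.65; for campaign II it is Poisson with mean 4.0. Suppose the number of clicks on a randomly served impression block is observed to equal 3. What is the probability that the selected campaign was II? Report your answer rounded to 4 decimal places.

Likelihoods P(X=3 | ·): I: 0.235491; II: 0.195367.
Posterior ∝ prior × likelihood. Numerator for II: 0.73·0.195367 = 0.142618.
Normalizing constant: 0.27·0.235491 + 0.73·0.195367 = 0.2062.
P(II | observation) = 0.142618 / 0.2062 = 0.691647.

0.6916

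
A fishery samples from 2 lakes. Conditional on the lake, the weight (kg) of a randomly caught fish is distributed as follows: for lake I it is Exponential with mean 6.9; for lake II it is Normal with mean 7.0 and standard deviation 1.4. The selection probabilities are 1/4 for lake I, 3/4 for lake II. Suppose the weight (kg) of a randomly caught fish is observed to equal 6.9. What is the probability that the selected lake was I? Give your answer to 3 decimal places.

0.059

Likelihoods f(6.9 | ·): I: 0.0533159; II: 0.284233.
Posterior ∝ prior × likelihood. Numerator for I: 0.25·0.0533159 = 0.013329.
Normalizing constant: 0.25·0.0533159 + 0.75·0.284233 = 0.226504.
P(I | observation) = 0.013329 / 0.226504 = 0.0588466.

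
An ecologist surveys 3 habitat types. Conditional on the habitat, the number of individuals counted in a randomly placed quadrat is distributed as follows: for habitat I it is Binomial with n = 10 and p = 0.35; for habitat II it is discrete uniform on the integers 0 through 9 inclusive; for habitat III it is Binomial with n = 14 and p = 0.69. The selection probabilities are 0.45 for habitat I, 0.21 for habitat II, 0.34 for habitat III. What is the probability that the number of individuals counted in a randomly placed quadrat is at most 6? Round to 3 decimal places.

Conditional on each habitat, P(X ≤ 6): I: 0.973976; II: 0.7; III: 0.0381192.
By total probability, P(X ≤ 6) = 0.45·0.973976 + 0.21·0.7 + 0.34·0.0381192 = 0.59825.

0.598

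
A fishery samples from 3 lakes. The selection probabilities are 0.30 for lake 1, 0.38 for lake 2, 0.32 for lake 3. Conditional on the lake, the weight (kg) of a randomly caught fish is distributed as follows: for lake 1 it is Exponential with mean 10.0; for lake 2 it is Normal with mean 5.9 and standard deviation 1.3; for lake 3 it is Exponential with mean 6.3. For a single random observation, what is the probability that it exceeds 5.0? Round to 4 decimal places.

0.6138

Conditional on each lake, P(X > 5.0): 1: 0.606531; 2: 0.755628; 3: 0.452191.
By total probability, P(X > 5.0) = 0.3·0.606531 + 0.38·0.755628 + 0.32·0.452191 = 0.613799.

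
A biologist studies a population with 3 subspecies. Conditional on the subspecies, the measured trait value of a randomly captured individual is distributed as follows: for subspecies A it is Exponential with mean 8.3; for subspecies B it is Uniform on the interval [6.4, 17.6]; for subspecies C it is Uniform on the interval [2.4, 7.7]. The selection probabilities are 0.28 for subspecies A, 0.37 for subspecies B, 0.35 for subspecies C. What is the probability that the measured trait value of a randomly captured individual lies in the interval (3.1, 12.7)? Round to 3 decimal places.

0.644

Conditional on each subspecies, P(3.1 < X < 12.7): A: 0.471816; B: 0.5625; C: 0.867925.
By total probability, P(3.1 < X < 12.7) = 0.28·0.471816 + 0.37·0.5625 + 0.35·0.867925 = 0.644007.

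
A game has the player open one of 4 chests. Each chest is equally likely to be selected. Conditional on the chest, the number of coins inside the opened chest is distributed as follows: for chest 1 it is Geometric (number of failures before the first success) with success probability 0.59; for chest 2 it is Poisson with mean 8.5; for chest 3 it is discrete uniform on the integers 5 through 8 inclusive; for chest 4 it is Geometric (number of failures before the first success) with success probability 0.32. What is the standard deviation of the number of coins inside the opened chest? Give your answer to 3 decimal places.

Per component, 1: μ=0.694915, E[X²]=1.66073; 2: μ=8.5, E[X²]=80.75; 3: μ=6.5, E[X²]=43.5; 4: μ=2.125, E[X²]=11.1562.
E[X] = 0.25·0.694915 + 0.25·8.5 + 0.25·6.5 + 0.25·2.125 = 4.45498.
E[X²] = 0.25·1.66073 + 0.25·80.75 + 0.25·43.5 + 0.25·11.1562 = 34.2667.
Var(X) = E[X²] − (E[X])² = 34.2667 − 19.8468 = 14.4199.
SD(X) = √14.4199 = 3.79736.

3.797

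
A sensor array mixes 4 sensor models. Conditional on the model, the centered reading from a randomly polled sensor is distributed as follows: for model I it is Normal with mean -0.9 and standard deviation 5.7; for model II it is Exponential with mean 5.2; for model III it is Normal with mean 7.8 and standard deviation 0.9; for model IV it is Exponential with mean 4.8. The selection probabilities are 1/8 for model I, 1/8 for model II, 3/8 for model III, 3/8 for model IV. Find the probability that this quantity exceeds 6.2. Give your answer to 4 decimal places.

Conditional on each model, P(X > 6.2): I: 0.106453; II: 0.30352; III: 0.96228; IV: 0.274812.
By total probability, P(X > 6.2) = 0.125·0.106453 + 0.125·0.30352 + 0.375·0.96228 + 0.375·0.274812 = 0.515156.

0.5152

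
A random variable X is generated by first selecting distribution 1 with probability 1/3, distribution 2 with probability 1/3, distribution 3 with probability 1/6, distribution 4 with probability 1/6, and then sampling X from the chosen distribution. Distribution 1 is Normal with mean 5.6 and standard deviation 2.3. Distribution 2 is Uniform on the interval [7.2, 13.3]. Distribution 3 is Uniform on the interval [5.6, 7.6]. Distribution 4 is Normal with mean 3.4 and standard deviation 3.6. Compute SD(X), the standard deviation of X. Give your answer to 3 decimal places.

3.372

Per component, 1: μ=5.6, E[X²]=36.65; 2: μ=10.25, E[X²]=108.163; 3: μ=6.6, E[X²]=43.8933; 4: μ=3.4, E[X²]=24.52.
E[X] = 0.333333·5.6 + 0.333333·10.25 + 0.166667·6.6 + 0.166667·3.4 = 6.95.
E[X²] = 0.333333·36.65 + 0.333333·108.163 + 0.166667·43.8933 + 0.166667·24.52 = 59.6733.
Var(X) = E[X²] − (E[X])² = 59.6733 − 48.3025 = 11.3708.
SD(X) = √11.3708 = 3.37207.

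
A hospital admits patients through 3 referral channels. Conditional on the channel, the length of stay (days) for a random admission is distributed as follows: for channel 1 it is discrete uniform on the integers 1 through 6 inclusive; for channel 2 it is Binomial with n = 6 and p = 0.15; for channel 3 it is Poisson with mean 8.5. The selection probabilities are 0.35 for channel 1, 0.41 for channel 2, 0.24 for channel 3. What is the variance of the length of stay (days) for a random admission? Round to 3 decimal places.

Per component, 1: μ=3.5, E[X²]=15.1667; 2: μ=0.9, E[X²]=1.575; 3: μ=8.5, E[X²]=80.75.
E[X] = 0.35·3.5 + 0.41·0.9 + 0.24·8.5 = 3.634.
E[X²] = 0.35·15.1667 + 0.41·1.575 + 0.24·80.75 = 25.3341.
Var(X) = E[X²] − (E[X])² = 25.3341 − 13.206 = 12.1281.

12.128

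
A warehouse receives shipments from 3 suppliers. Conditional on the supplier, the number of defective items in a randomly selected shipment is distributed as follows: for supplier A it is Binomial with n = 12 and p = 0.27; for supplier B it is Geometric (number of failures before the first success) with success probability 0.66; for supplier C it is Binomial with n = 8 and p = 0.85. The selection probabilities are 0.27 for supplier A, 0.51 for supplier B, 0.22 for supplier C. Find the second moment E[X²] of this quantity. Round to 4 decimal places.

For each component E[X²] = Var + (mean)², giving A: 12.8628; B: 1.04591; C: 47.26.
Overall E[X²] = 0.27·12.8628 + 0.51·1.04591 + 0.22·47.26 = 14.4036.

14.4036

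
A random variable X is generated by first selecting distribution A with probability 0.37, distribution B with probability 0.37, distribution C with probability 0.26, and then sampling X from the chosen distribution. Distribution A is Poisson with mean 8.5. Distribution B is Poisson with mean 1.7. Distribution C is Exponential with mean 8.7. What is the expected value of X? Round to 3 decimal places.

6.036

Component means — A: 8.5; B: 1.7; C: 8.7.
E[X] = 0.37·8.5 + 0.37·1.7 + 0.26·8.7 = 6.036.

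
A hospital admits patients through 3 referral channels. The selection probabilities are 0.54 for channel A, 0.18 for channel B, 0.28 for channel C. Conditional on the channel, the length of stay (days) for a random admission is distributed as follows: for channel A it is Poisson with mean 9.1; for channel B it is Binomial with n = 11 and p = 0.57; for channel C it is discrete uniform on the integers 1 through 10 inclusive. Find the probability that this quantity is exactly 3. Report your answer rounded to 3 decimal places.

0.042

Conditional on each channel, P(X = 3): A: 0.0140247; B: 0.0357155; C: 0.1.
By total probability, P(X = 3) = 0.54·0.0140247 + 0.18·0.0357155 + 0.28·0.1 = 0.0420021.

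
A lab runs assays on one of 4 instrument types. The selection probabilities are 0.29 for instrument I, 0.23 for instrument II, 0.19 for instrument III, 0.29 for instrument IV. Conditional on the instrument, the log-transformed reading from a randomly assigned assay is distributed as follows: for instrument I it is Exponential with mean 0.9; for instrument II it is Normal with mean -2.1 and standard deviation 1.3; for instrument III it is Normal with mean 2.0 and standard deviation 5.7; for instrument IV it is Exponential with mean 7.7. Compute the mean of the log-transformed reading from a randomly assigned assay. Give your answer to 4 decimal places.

2.3910

Component means — I: 0.9; II: -2.1; III: 2; IV: 7.7.
E[X] = 0.29·0.9 + 0.23·-2.1 + 0.19·2 + 0.29·7.7 = 2.391.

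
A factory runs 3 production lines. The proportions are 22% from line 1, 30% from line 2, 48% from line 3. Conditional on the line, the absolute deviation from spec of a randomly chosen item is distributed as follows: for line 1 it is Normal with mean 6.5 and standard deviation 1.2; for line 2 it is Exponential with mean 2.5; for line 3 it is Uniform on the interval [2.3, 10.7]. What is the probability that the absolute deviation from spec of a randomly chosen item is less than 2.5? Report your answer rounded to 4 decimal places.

Conditional on each line, P(X < 2.5): 1: 0.00042906; 2: 0.632121; 3: 0.0238095.
By total probability, P(X < 2.5) = 0.22·0.00042906 + 0.3·0.632121 + 0.48·0.0238095 = 0.201159.

0.2012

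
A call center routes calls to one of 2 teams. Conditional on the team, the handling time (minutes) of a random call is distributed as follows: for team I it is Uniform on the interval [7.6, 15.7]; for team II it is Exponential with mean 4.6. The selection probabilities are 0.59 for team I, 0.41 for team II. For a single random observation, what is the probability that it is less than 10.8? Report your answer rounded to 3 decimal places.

0.604

Conditional on each team, P(X < 10.8): I: 0.395062; II: 0.904423.
By total probability, P(X < 10.8) = 0.59·0.395062 + 0.41·0.904423 = 0.6039.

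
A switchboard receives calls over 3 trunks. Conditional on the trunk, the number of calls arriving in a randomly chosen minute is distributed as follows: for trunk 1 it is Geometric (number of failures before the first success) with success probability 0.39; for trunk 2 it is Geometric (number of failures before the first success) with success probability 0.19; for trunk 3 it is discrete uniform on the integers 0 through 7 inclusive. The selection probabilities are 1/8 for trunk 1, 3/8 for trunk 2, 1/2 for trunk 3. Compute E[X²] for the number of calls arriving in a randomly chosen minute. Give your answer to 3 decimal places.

For each component E[X²] = Var + (mean)², giving 1: 6.45694; 2: 40.6122; 3: 17.5.
Overall E[X²] = 0.125·6.45694 + 0.375·40.6122 + 0.5·17.5 = 24.7867.

24.787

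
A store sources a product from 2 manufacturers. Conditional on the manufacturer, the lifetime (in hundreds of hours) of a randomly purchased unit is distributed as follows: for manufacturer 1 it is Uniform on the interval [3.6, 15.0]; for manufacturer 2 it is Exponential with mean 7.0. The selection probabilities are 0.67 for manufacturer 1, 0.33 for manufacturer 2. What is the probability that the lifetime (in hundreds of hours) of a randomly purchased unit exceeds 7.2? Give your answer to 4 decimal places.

0.5764

Conditional on each manufacturer, P(X > 7.2): 1: 0.684211; 2: 0.357517.
By total probability, P(X > 7.2) = 0.67·0.684211 + 0.33·0.357517 = 0.576402.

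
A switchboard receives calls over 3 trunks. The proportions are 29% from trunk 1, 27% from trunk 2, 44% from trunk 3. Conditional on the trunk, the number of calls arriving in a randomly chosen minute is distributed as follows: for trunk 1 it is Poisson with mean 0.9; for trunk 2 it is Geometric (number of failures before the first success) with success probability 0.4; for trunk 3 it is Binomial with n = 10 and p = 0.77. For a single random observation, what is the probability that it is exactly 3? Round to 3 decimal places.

0.038

Conditional on each trunk, P(X = 3): 1: 0.0493982; 2: 0.0864; 3: 0.0018653.
By total probability, P(X = 3) = 0.29·0.0493982 + 0.27·0.0864 + 0.44·0.0018653 = 0.0384742.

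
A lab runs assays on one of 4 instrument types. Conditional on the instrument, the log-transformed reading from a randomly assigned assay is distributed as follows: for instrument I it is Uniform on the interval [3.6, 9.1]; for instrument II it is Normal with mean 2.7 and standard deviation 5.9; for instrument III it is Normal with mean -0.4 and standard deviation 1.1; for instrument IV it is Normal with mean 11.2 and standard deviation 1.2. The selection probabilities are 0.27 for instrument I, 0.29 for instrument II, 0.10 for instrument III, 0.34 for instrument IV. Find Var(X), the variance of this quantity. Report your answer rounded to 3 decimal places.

Per component, I: μ=6.35, E[X²]=42.8433; II: μ=2.7, E[X²]=42.1; III: μ=-0.4, E[X²]=1.37; IV: μ=11.2, E[X²]=126.88.
E[X] = 0.27·6.35 + 0.29·2.7 + 0.1·-0.4 + 0.34·11.2 = 6.2655.
E[X²] = 0.27·42.8433 + 0.29·42.1 + 0.1·1.37 + 0.34·126.88 = 67.0529.
Var(X) = E[X²] − (E[X])² = 67.0529 − 39.2565 = 27.7964.

27.796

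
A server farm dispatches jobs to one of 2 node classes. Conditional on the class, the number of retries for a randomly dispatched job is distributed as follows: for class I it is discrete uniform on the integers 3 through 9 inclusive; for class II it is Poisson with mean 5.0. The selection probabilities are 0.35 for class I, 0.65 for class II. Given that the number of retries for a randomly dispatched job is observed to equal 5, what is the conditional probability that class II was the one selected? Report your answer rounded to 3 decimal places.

Likelihoods P(X=5 | ·): I: 0.142857; II: 0.175467.
Posterior ∝ prior × likelihood. Numerator for II: 0.65·0.175467 = 0.114054.
Normalizing constant: 0.35·0.142857 + 0.65·0.175467 = 0.164054.
P(II | observation) = 0.114054 / 0.164054 = 0.695222.

0.695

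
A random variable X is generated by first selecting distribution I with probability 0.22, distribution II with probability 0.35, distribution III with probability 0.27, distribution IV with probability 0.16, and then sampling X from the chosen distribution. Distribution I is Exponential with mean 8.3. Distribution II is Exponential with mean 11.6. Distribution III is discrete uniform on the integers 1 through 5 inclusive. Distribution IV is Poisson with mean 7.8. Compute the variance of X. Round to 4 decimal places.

Per component, I: μ=8.3, E[X²]=137.78; II: μ=11.6, E[X²]=269.12; III: μ=3, E[X²]=11; IV: μ=7.8, E[X²]=68.64.
E[X] = 0.22·8.3 + 0.35·11.6 + 0.27·3 + 0.16·7.8 = 7.944.
E[X²] = 0.22·137.78 + 0.35·269.12 + 0.27·11 + 0.16·68.64 = 138.456.
Var(X) = E[X²] − (E[X])² = 138.456 − 63.1071 = 75.3489.

75.3489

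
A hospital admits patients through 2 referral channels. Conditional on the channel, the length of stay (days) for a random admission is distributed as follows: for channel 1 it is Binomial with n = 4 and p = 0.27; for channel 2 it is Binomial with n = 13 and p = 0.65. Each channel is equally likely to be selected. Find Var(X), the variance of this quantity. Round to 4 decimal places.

Per component, 1: μ=1.08, E[X²]=1.9548; 2: μ=8.45, E[X²]=74.36.
E[X] = 0.5·1.08 + 0.5·8.45 = 4.765.
E[X²] = 0.5·1.9548 + 0.5·74.36 = 38.1574.
Var(X) = E[X²] − (E[X])² = 38.1574 − 22.7052 = 15.4522.

15.4522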